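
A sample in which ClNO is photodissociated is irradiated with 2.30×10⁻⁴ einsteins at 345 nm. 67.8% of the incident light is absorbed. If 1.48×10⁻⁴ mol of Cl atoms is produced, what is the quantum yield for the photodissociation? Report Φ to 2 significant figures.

Photons absorbed: 0.678 × 2.30×10⁻⁴ = 1.559×10⁻⁴ mol.
Φ = 1.48×10⁻⁴ mol / 1.559×10⁻⁴ mol photons = 0.95.

Φ = 0.95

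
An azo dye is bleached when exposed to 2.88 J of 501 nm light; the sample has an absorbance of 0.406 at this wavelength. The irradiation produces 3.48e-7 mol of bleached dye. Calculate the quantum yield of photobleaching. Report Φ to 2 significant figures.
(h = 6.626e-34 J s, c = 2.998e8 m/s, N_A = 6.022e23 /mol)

Φ = 0.048

Photon energy at 501 nm: hc/λ = (6.626e-34)(2.998e8)/(501e-9) = 3.965e-19 J.
Photons incident: 2.88 / 3.965e-19 = 7.264e18, i.e. 7.264e18/6.022e23 = 1.206e-5 mol.
Fraction absorbed: 1 − 10^(−0.406) = 0.6074.
Photons absorbed: 0.6074 × 1.206e-5 = 7.325e-6 mol.
Φ = 3.48e-7 mol / 7.325e-6 mol photons = 0.048.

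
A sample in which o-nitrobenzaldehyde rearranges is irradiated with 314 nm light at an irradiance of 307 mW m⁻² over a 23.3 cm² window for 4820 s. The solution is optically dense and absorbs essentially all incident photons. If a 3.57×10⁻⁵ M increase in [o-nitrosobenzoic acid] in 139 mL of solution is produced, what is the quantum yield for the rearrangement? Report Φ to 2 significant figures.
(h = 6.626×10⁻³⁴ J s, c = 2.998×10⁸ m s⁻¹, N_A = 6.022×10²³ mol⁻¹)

Product: (3.57×10⁻⁵ M)(0.139 L) = 4.962×10⁻⁶ mol.
Photon energy at 314 nm: hc/λ = (6.626×10⁻³⁴)(2.998×10⁸)/(314×10⁻⁹) = 6.326×10⁻¹⁹ J.
Energy delivered: (307 mW m⁻²)(23.3×10⁻⁴ m²)(4820 s) = 3.448 J.
Photons incident: 3.448 / 6.326×10⁻¹⁹ = 5.451×10¹⁸, i.e. 5.451×10¹⁸/6.022×10²³ = 9.052×10⁻⁶ mol.
Φ = 4.962×10⁻⁶ mol / 9.052×10⁻⁶ mol photons = 0.55.

Φ = 0.55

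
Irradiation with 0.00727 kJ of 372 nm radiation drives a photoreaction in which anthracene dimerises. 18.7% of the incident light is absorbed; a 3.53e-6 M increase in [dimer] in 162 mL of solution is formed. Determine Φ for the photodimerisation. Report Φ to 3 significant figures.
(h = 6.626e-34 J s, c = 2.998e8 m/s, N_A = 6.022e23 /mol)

Product: (3.53e-6 M)(0.162 L) = 5.719e-7 mol.
Photon energy at 372 nm: hc/λ = (6.626e-34)(2.998e8)/(372e-9) = 5.340e-19 J.
Incident energy: 0.00727 kJ = 7.27 J.
Photons incident: 7.27 / 5.340e-19 = 1.361e19, i.e. 1.361e19/6.022e23 = 2.260e-5 mol.
Photons absorbed: 0.187 × 2.260e-5 = 4.226e-6 mol.
Φ = 5.719e-7 mol / 4.226e-6 mol photons = 0.135.

Φ = 0.135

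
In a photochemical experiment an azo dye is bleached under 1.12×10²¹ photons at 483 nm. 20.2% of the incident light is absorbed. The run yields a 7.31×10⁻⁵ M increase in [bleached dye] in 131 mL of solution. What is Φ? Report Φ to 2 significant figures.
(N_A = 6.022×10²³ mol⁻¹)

Product: (7.31×10⁻⁵ M)(0.131 L) = 9.576×10⁻⁶ mol.
Moles of photons: 1.12×10²¹ / 6.022×10²³ = 0.001860 mol.
Photons absorbed: 0.202 × 0.001860 = 3.757×10⁻⁴ mol.
Φ = 9.576×10⁻⁶ mol / 3.757×10⁻⁴ mol photons = 0.025.

Φ = 0.025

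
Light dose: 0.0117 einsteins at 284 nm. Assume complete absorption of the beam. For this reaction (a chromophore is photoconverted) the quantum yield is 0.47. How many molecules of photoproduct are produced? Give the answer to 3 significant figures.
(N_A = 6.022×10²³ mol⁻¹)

Product: Φ × n_abs = 0.47 × 0.0117 = 0.005499 mol.
As a count: 0.005499 × 6.022×10²³ = 3.31×10²¹.

3.31×10²¹ molecules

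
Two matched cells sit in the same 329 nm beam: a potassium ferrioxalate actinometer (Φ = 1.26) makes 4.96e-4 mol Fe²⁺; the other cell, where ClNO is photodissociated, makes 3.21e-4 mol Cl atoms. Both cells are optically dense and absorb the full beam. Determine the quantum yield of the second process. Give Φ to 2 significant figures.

Φ = 0.82

Photons absorbed by the actinometer: 4.96e-4 / 1.26 = 3.937e-4 mol.
Φ(unknown) = 3.21e-4 / 3.937e-4 = 0.82.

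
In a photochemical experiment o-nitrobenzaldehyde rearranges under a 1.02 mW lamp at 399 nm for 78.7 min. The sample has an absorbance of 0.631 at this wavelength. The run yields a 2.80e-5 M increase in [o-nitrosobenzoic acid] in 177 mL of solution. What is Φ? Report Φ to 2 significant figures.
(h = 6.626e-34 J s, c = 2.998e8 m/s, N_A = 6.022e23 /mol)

Φ = 0.40

Product: (2.80e-5 M)(0.177 L) = 4.956e-6 mol.
Photon energy at 399 nm: hc/λ = (6.626e-34)(2.998e8)/(399e-9) = 4.979e-19 J.
Energy delivered: (1.02 mW)(4722 s) = 4.816 J.
Photons incident: 4.816 / 4.979e-19 = 9.673e18, i.e. 9.673e18/6.022e23 = 1.606e-5 mol.
Fraction absorbed: 1 − 10^(−0.631) = 0.7661.
Photons absorbed: 0.7661 × 1.606e-5 = 1.230e-5 mol.
Φ = 4.956e-6 mol / 1.230e-5 mol photons = 0.40.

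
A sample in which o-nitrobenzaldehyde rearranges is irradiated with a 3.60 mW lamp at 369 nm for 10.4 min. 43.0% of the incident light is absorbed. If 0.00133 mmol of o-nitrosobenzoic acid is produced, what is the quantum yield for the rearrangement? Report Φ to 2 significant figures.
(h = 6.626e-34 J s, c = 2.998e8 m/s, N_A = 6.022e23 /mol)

Product: 0.00133 mmol = 1.33e-6 mol.
Photon energy at 369 nm: hc/λ = (6.626e-34)(2.998e8)/(369e-9) = 5.383e-19 J.
Energy delivered: (3.60 mW)(624 s) = 2.246 J.
Photons incident: 2.246 / 5.383e-19 = 4.172e18, i.e. 4.172e18/6.022e23 = 6.928e-6 mol.
Photons absorbed: 0.430 × 6.928e-6 = 2.979e-6 mol.
Φ = 1.33e-6 mol / 2.979e-6 mol photons = 0.45.

Φ = 0.45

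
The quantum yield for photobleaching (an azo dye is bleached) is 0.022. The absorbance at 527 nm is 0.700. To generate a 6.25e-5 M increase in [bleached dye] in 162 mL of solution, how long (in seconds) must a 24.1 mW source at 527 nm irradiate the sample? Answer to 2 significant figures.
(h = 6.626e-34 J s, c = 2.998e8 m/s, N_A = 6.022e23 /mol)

t ≈ 5400 s

Product: (6.25e-5 M)(0.162 L) = 1.013e-5 mol.
Photons that must be absorbed: 1.013e-5 / 0.022 = 4.605e-4 mol.
Fraction absorbed: 1 − 10^(−0.700) = 0.8005.
Incident photons needed: 4.605e-4 / 0.8005 = 5.753e-4 mol.
Photon energy: hc/λ = 3.769e-19 J; per mole, 2.270e5 J mol⁻¹.
Energy required: 5.753e-4 × 2.270e5 = 130.6 J.
Time: 130.6 J / 0.0241 W = 5400 s.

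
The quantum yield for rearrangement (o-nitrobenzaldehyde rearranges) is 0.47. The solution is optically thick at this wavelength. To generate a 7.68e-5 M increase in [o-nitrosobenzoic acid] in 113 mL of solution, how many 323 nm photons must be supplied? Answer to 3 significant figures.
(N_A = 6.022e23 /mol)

1.11e19 photons

Product: (7.68e-5 M)(0.113 L) = 8.678e-6 mol.
Photons that must be absorbed: 8.678e-6 / 0.47 = 1.846e-5 mol.
Photon count: 1.846e-5 × 6.022e23 = 1.11e19.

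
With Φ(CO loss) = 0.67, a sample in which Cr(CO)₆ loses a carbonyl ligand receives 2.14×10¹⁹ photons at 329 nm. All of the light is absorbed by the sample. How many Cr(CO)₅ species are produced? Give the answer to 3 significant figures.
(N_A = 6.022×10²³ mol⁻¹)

Moles of photons: 2.14×10¹⁹ / 6.022×10²³ = 3.554×10⁻⁵ mol.
Product: Φ × n_abs = 0.67 × 3.554×10⁻⁵ = 2.381×10⁻⁵ mol.
As a count: 2.381×10⁻⁵ × 6.022×10²³ = 1.43×10¹⁹.

1.43×10¹⁹ species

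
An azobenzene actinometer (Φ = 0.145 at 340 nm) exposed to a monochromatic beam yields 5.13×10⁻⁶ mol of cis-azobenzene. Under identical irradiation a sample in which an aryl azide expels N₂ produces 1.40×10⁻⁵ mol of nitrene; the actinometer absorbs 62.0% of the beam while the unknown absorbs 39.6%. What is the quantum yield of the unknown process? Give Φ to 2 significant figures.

Φ = 0.62

Photons absorbed by the actinometer: 5.13×10⁻⁶ / 0.145 = 3.538×10⁻⁵ mol.
Incident flux: 3.538×10⁻⁵ / 0.620 = 5.706×10⁻⁵ einstein.
Absorbed by unknown: 0.396 × 5.706×10⁻⁵ = 2.260×10⁻⁵ mol.
Φ(unknown) = 1.40×10⁻⁵ / 2.260×10⁻⁵ = 0.62.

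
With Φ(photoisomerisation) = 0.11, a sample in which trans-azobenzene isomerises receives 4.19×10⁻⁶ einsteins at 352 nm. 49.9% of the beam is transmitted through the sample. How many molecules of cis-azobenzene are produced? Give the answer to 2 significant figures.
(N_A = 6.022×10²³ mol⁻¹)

1.4×10¹⁷ molecules

Fraction absorbed: 1 − 49.9/100 = 0.5010.
Photons absorbed: 0.5010 × 4.19×10⁻⁶ = 2.099×10⁻⁶ mol.
Product: Φ × n_abs = 0.11 × 2.099×10⁻⁶ = 2.309×10⁻⁷ mol.
As a count: 2.309×10⁻⁷ × 6.022×10²³ = 1.4×10¹⁷.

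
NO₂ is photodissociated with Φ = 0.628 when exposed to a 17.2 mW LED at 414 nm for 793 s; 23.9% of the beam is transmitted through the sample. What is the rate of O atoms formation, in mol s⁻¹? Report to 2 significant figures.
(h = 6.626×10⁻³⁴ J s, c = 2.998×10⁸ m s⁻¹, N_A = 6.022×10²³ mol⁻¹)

2.8×10⁻⁸ mol s⁻¹

Photon energy at 414 nm: hc/λ = (6.626×10⁻³⁴)(2.998×10⁸)/(414×10⁻⁹) = 4.798×10⁻¹⁹ J.
Energy delivered: (17.2 mW)(793 s) = 13.64 J.
Photons incident: 13.64 / 4.798×10⁻¹⁹ = 2.843×10¹⁹, i.e. 2.843×10¹⁹/6.022×10²³ = 4.721×10⁻⁵ mol.
Fraction absorbed: 1 − 23.9/100 = 0.7610.
Photons absorbed: 0.7610 × 4.721×10⁻⁵ = 3.593×10⁻⁵ mol.
Product formed: 0.628 × 3.593×10⁻⁵ = 2.256×10⁻⁵ mol.
Rate: 2.256×10⁻⁵ / 793 s = 2.8×10⁻⁸ mol s⁻¹.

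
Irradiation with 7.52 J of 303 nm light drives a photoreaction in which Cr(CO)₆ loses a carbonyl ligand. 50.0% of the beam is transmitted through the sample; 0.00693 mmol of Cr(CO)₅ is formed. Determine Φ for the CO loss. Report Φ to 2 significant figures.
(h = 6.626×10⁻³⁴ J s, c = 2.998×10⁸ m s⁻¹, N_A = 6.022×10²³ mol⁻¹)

Product: 0.00693 mmol = 6.93×10⁻⁶ mol.
Photon energy at 303 nm: hc/λ = (6.626×10⁻³⁴)(2.998×10⁸)/(303×10⁻⁹) = 6.556×10⁻¹⁹ J.
Photons incident: 7.52 / 6.556×10⁻¹⁹ = 1.147×10¹⁹, i.e. 1.147×10¹⁹/6.022×10²³ = 1.905×10⁻⁵ mol.
Fraction absorbed: 1 − 50.0/100 = 0.5000.
Photons absorbed: 0.5000 × 1.905×10⁻⁵ = 9.525×10⁻⁶ mol.
Φ = 6.93×10⁻⁶ mol / 9.525×10⁻⁶ mol photons = 0.73.

Φ = 0.73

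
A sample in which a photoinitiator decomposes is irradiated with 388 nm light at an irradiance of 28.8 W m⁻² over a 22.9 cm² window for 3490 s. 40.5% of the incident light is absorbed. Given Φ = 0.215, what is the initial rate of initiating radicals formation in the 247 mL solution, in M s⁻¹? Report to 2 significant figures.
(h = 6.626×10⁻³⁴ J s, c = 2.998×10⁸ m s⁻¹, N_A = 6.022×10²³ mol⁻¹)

7.5×10⁻⁸ M s⁻¹

Photon energy at 388 nm: hc/λ = (6.626×10⁻³⁴)(2.998×10⁸)/(388×10⁻⁹) = 5.120×10⁻¹⁹ J.
Energy delivered: (28.8 W m⁻²)(22.9×10⁻⁴ m²)(3490 s) = 230.2 J.
Photons incident: 230.2 / 5.120×10⁻¹⁹ = 4.496×10²⁰, i.e. 4.496×10²⁰/6.022×10²³ = 7.466×10⁻⁴ mol.
Photons absorbed: 0.405 × 7.466×10⁻⁴ = 3.024×10⁻⁴ mol.
Product formed: 0.215 × 3.024×10⁻⁴ = 6.502×10⁻⁵ mol.
Rate: 6.502×10⁻⁵ mol / (3490 s × 0.247 L) = 7.5×10⁻⁸ M s⁻¹.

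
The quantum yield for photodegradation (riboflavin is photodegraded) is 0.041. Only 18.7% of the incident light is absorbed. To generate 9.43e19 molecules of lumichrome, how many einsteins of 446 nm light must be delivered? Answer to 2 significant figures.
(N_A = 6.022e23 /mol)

0.020 einstein

Product: 9.43e19 / 6.022e23 = 1.566e-4 mol.
Photons that must be absorbed: 1.566e-4 / 0.041 = 0.003820 mol.
Incident photons needed: 0.003820 / 0.187 = 0.02043 mol.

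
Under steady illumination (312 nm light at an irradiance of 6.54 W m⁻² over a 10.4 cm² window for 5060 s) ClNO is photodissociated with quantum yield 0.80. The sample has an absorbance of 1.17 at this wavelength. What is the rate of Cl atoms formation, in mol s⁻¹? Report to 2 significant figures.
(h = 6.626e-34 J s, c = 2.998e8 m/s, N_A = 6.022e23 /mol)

1.3e-8 mol s⁻¹

Photon energy at 312 nm: hc/λ = (6.626e-34)(2.998e8)/(312e-9) = 6.367e-19 J.
Energy delivered: (6.54 W m⁻²)(10.4e-4 m²)(5060 s) = 34.42 J.
Photons incident: 34.42 / 6.367e-19 = 5.406e19, i.e. 5.406e19/6.022e23 = 8.977e-5 mol.
Fraction absorbed: 1 − 10^(−1.17) = 0.9324.
Photons absorbed: 0.9324 × 8.977e-5 = 8.370e-5 mol.
Product formed: 0.80 × 8.370e-5 = 6.696e-5 mol.
Rate: 6.696e-5 / 5060 s = 1.3e-8 mol s⁻¹.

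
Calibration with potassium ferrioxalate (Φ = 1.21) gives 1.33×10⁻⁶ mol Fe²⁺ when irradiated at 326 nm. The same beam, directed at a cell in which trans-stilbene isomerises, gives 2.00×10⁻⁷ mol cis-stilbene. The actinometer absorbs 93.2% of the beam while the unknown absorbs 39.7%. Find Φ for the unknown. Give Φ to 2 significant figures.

Photons absorbed by the actinometer: 1.33×10⁻⁶ / 1.21 = 1.099×10⁻⁶ mol.
Incident flux: 1.099×10⁻⁶ / 0.932 = 1.179×10⁻⁶ einstein.
Absorbed by unknown: 0.397 × 1.179×10⁻⁶ = 4.681×10⁻⁷ mol.
Φ(unknown) = 2.00×10⁻⁷ / 4.681×10⁻⁷ = 0.43.

Φ = 0.43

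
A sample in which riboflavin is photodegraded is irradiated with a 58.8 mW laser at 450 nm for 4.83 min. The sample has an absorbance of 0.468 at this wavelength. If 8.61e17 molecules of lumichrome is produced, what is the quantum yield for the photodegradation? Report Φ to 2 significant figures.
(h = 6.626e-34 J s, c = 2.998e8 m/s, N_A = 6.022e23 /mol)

Product: 8.61e17 / 6.022e23 = 1.430e-6 mol.
Photon energy at 450 nm: hc/λ = (6.626e-34)(2.998e8)/(450e-9) = 4.414e-19 J.
Energy delivered: (58.8 mW)(289.8 s) = 17.04 J.
Photons incident: 17.04 / 4.414e-19 = 3.860e19, i.e. 3.860e19/6.022e23 = 6.410e-5 mol.
Fraction absorbed: 1 − 10^(−0.468) = 0.6596.
Photons absorbed: 0.6596 × 6.410e-5 = 4.228e-5 mol.
Φ = 1.430e-6 mol / 4.228e-5 mol photons = 0.034.

Φ = 0.034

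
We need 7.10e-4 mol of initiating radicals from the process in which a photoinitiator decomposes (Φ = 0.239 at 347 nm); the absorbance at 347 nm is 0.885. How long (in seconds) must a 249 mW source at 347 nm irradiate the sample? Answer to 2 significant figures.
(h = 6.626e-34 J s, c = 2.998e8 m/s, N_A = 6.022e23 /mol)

Photons that must be absorbed: 7.10e-4 / 0.239 = 0.002971 mol.
Fraction absorbed: 1 − 10^(−0.885) = 0.8697.
Incident photons needed: 0.002971 / 0.8697 = 0.003416 mol.
Photon energy: hc/λ = 5.725e-19 J; per mole, 3.448e5 J mol⁻¹.
Energy required: 0.003416 × 3.448e5 = 1178 J.
Time: 1178 J / 0.249 W = 4700 s.

t ≈ 4700 s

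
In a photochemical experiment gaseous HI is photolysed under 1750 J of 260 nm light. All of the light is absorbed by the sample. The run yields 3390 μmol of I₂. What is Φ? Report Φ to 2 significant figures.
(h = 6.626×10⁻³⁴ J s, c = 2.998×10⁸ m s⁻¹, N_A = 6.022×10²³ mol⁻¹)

Φ = 0.89

Product: 3390 μmol = 0.00339 mol.
Photon energy at 260 nm: hc/λ = (6.626×10⁻³⁴)(2.998×10⁸)/(260×10⁻⁹) = 7.640×10⁻¹⁹ J.
Photons incident: 1750 / 7.640×10⁻¹⁹ = 2.291×10²¹, i.e. 2.291×10²¹/6.022×10²³ = 0.003804 mol.
Φ = 0.00339 mol / 0.003804 mol photons = 0.89.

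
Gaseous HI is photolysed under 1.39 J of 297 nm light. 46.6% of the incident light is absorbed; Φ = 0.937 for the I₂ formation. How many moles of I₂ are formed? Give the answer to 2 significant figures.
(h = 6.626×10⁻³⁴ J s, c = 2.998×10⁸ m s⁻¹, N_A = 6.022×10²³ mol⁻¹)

Photon energy at 297 nm: hc/λ = (6.626×10⁻³⁴)(2.998×10⁸)/(297×10⁻⁹) = 6.688×10⁻¹⁹ J.
Photons incident: 1.39 / 6.688×10⁻¹⁹ = 2.078×10¹⁸, i.e. 2.078×10¹⁸/6.022×10²³ = 3.451×10⁻⁶ mol.
Photons absorbed: 0.466 × 3.451×10⁻⁶ = 1.608×10⁻⁶ mol.
Product: Φ × n_abs = 0.937 × 1.608×10⁻⁶ = 1.507×10⁻⁶ mol.

1.5×10⁻⁶ mol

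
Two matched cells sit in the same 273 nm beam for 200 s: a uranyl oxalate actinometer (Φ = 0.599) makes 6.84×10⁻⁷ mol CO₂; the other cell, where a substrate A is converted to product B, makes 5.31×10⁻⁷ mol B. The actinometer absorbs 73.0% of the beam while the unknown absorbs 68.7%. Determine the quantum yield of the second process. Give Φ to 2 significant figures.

Photons absorbed by the actinometer: 6.84×10⁻⁷ / 0.599 = 1.142×10⁻⁶ mol.
Incident flux: 1.142×10⁻⁶ / 0.730 = 1.564×10⁻⁶ einstein.
Absorbed by unknown: 0.687 × 1.564×10⁻⁶ = 1.074×10⁻⁶ mol.
Φ(unknown) = 5.31×10⁻⁷ / 1.074×10⁻⁶ = 0.49.

Φ = 0.49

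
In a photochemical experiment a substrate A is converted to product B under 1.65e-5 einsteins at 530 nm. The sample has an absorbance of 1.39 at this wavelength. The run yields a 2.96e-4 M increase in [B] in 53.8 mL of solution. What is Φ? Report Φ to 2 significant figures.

Φ = 1.0

Product: (2.96e-4 M)(0.0538 L) = 1.592e-5 mol.
Fraction absorbed: 1 − 10^(−1.39) = 0.9593.
Photons absorbed: 0.9593 × 1.65e-5 = 1.583e-5 mol.
Φ = 1.592e-5 mol / 1.583e-5 mol photons = 1.0.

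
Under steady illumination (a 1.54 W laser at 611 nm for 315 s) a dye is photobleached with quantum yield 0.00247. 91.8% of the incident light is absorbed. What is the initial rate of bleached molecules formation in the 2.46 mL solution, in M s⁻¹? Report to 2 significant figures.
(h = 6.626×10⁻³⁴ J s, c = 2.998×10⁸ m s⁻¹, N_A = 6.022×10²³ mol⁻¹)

Photon energy at 611 nm: hc/λ = (6.626×10⁻³⁴)(2.998×10⁸)/(611×10⁻⁹) = 3.251×10⁻¹⁹ J.
Energy delivered: (1.54 W)(315 s) = 485.1 J.
Photons incident: 485.1 / 3.251×10⁻¹⁹ = 1.492×10²¹, i.e. 1.492×10²¹/6.022×10²³ = 0.002478 mol.
Photons absorbed: 0.918 × 0.002478 = 0.002275 mol.
Product formed: 0.00247 × 0.002275 = 5.619×10⁻⁶ mol.
Rate: 5.619×10⁻⁶ mol / (315 s × 0.00246 L) = 7.3×10⁻⁶ M s⁻¹.

7.3×10⁻⁶ M s⁻¹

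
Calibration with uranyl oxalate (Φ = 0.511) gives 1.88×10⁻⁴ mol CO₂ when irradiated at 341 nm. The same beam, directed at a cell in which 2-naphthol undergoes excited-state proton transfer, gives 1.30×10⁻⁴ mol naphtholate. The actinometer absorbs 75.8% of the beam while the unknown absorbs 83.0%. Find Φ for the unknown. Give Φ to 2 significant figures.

Φ = 0.32

Photons absorbed by the actinometer: 1.88×10⁻⁴ / 0.511 = 3.679×10⁻⁴ mol.
Incident flux: 3.679×10⁻⁴ / 0.758 = 4.854×10⁻⁴ einstein.
Absorbed by unknown: 0.830 × 4.854×10⁻⁴ = 4.029×10⁻⁴ mol.
Φ(unknown) = 1.30×10⁻⁴ / 4.029×10⁻⁴ = 0.32.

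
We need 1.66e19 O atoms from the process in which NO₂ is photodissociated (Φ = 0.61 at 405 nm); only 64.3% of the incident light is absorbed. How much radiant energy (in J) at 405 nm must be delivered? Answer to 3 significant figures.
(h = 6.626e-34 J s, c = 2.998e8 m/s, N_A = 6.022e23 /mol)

Product: 1.66e19 / 6.022e23 = 2.757e-5 mol.
Photons that must be absorbed: 2.757e-5 / 0.61 = 4.520e-5 mol.
Incident photons needed: 4.520e-5 / 0.643 = 7.030e-5 mol.
Photon energy: hc/λ = 4.905e-19 J; per mole, 2.954e5 J mol⁻¹.
Energy required: 7.030e-5 × 2.954e5 = 20.8 J.

20.8 J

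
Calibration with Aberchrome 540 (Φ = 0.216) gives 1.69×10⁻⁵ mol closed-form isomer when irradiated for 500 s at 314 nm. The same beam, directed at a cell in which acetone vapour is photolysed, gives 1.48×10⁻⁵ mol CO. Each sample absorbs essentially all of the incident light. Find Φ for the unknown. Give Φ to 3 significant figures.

Photons absorbed by the actinometer: 1.69×10⁻⁵ / 0.216 = 7.824×10⁻⁵ mol.
Φ(unknown) = 1.48×10⁻⁵ / 7.824×10⁻⁵ = 0.189.

Φ = 0.189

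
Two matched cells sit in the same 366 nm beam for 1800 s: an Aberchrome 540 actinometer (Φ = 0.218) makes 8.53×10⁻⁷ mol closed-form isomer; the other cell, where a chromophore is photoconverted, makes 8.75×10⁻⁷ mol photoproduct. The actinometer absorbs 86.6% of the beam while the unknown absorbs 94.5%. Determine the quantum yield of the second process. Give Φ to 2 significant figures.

Φ = 0.20

Photons absorbed by the actinometer: 8.53×10⁻⁷ / 0.218 = 3.913×10⁻⁶ mol.
Incident flux: 3.913×10⁻⁶ / 0.866 = 4.518×10⁻⁶ einstein.
Absorbed by unknown: 0.945 × 4.518×10⁻⁶ = 4.270×10⁻⁶ mol.
Φ(unknown) = 8.75×10⁻⁷ / 4.270×10⁻⁶ = 0.20.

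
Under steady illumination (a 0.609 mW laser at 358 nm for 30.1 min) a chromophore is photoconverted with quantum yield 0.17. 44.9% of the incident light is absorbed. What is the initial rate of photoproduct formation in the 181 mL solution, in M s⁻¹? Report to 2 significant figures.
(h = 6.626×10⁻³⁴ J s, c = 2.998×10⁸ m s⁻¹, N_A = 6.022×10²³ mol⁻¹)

7.7×10⁻¹⁰ M s⁻¹

Photon energy at 358 nm: hc/λ = (6.626×10⁻³⁴)(2.998×10⁸)/(358×10⁻⁹) = 5.549×10⁻¹⁹ J.
Energy delivered: (0.609 mW)(1806 s) = 1.100 J.
Photons incident: 1.100 / 5.549×10⁻¹⁹ = 1.982×10¹⁸, i.e. 1.982×10¹⁸/6.022×10²³ = 3.291×10⁻⁶ mol.
Photons absorbed: 0.449 × 3.291×10⁻⁶ = 1.478×10⁻⁶ mol.
Product formed: 0.17 × 1.478×10⁻⁶ = 2.513×10⁻⁷ mol.
Rate: 2.513×10⁻⁷ mol / (1806 s × 0.181 L) = 7.7×10⁻¹⁰ M s⁻¹.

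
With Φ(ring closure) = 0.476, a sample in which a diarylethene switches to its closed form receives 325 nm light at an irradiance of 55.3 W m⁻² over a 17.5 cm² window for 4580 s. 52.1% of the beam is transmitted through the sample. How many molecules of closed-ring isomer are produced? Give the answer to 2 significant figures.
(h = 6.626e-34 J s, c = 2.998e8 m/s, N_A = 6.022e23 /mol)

Photon energy at 325 nm: hc/λ = (6.626e-34)(2.998e8)/(325e-9) = 6.112e-19 J.
Energy delivered: (55.3 W m⁻²)(17.5e-4 m²)(4580 s) = 443.2 J.
Photons incident: 443.2 / 6.112e-19 = 7.251e20, i.e. 7.251e20/6.022e23 = 0.001204 mol.
Fraction absorbed: 1 − 52.1/100 = 0.4790.
Photons absorbed: 0.4790 × 0.001204 = 5.767e-4 mol.
Product: Φ × n_abs = 0.476 × 5.767e-4 = 2.745e-4 mol.
As a count: 2.745e-4 × 6.022e23 = 1.7e20.

1.7e20 molecules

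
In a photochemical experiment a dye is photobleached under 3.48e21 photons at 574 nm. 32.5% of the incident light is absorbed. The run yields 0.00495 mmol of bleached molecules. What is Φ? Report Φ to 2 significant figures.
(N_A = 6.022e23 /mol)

Product: 0.00495 mmol = 4.95e-6 mol.
Moles of photons: 3.48e21 / 6.022e23 = 0.005779 mol.
Photons absorbed: 0.325 × 0.005779 = 0.001878 mol.
Φ = 4.95e-6 mol / 0.001878 mol photons = 0.0026.

Φ = 0.0026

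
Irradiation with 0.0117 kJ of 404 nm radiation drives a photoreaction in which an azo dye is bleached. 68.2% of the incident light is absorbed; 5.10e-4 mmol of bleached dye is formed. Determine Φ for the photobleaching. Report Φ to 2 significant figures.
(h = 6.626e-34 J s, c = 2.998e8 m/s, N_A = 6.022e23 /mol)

Product: 5.10e-4 mmol = 5.10e-7 mol.
Photon energy at 404 nm: hc/λ = (6.626e-34)(2.998e8)/(404e-9) = 4.917e-19 J.
Incident energy: 0.0117 kJ = 11.7 J.
Photons incident: 11.7 / 4.917e-19 = 2.379e19, i.e. 2.379e19/6.022e23 = 3.951e-5 mol.
Photons absorbed: 0.682 × 3.951e-5 = 2.695e-5 mol.
Φ = 5.10e-7 mol / 2.695e-5 mol photons = 0.019.

Φ = 0.019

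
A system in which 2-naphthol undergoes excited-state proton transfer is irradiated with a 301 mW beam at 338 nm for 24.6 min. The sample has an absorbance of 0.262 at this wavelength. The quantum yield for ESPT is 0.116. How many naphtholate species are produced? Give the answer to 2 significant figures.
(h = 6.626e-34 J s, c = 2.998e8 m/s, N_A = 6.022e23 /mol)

4.0e19 species

Photon energy at 338 nm: hc/λ = (6.626e-34)(2.998e8)/(338e-9) = 5.877e-19 J.
Energy delivered: (301 mW)(1476 s) = 444.3 J.
Photons incident: 444.3 / 5.877e-19 = 7.560e20, i.e. 7.560e20/6.022e23 = 0.001255 mol.
Fraction absorbed: 1 − 10^(−0.262) = 0.4530.
Photons absorbed: 0.4530 × 0.001255 = 5.685e-4 mol.
Product: Φ × n_abs = 0.116 × 5.685e-4 = 6.595e-5 mol.
As a count: 6.595e-5 × 6.022e23 = 4.0e19.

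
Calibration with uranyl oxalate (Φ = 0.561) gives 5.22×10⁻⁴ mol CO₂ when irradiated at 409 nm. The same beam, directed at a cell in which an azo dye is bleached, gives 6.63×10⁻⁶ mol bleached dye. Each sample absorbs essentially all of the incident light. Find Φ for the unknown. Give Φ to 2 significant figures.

Photons absorbed by the actinometer: 5.22×10⁻⁴ / 0.561 = 9.305×10⁻⁴ mol.
Φ(unknown) = 6.63×10⁻⁶ / 9.305×10⁻⁴ = 0.0071.

Φ = 0.0071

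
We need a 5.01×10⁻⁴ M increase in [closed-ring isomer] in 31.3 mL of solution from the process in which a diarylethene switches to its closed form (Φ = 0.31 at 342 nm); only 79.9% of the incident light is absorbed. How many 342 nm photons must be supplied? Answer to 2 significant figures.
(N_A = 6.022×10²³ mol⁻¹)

Product: (5.01×10⁻⁴ M)(0.0313 L) = 1.568×10⁻⁵ mol.
Photons that must be absorbed: 1.568×10⁻⁵ / 0.31 = 5.058×10⁻⁵ mol.
Incident photons needed: 5.058×10⁻⁵ / 0.799 = 6.330×10⁻⁵ mol.
Photon count: 6.330×10⁻⁵ × 6.022×10²³ = 3.8×10¹⁹.

3.8×10¹⁹ photons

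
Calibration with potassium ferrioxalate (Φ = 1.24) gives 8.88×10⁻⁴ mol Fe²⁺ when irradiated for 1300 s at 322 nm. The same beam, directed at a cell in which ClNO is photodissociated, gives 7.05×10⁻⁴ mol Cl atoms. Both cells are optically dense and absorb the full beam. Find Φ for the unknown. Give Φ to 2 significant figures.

Φ = 0.98

Photons absorbed by the actinometer: 8.88×10⁻⁴ / 1.24 = 7.161×10⁻⁴ mol.
Φ(unknown) = 7.05×10⁻⁴ / 7.161×10⁻⁴ = 0.98.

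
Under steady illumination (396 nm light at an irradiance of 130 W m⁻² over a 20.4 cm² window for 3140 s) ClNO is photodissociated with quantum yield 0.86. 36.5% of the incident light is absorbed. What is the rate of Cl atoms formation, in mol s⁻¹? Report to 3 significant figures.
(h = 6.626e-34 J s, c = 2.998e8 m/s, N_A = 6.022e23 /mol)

2.76e-7 mol s⁻¹

Photon energy at 396 nm: hc/λ = (6.626e-34)(2.998e8)/(396e-9) = 5.016e-19 J.
Energy delivered: (130 W m⁻²)(20.4e-4 m²)(3140 s) = 832.7 J.
Photons incident: 832.7 / 5.016e-19 = 1.660e21, i.e. 1.660e21/6.022e23 = 0.002757 mol.
Photons absorbed: 0.365 × 0.002757 = 0.001006 mol.
Product formed: 0.86 × 0.001006 = 8.652e-4 mol.
Rate: 8.652e-4 / 3140 s = 2.76e-7 mol s⁻¹.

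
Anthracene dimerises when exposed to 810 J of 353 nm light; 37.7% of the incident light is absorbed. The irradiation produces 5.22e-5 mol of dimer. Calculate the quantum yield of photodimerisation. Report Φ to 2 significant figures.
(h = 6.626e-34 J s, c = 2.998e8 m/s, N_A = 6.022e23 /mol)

Φ = 0.058

Photon energy at 353 nm: hc/λ = (6.626e-34)(2.998e8)/(353e-9) = 5.627e-19 J.
Photons incident: 810 / 5.627e-19 = 1.439e21, i.e. 1.439e21/6.022e23 = 0.002390 mol.
Photons absorbed: 0.377 × 0.002390 = 9.010e-4 mol.
Φ = 5.22e-5 mol / 9.010e-4 mol photons = 0.058.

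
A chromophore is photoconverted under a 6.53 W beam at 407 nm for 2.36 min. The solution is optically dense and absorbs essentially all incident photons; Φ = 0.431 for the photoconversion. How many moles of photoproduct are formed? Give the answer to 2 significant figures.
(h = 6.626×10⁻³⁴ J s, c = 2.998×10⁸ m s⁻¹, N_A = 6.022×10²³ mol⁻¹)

0.0014 mol

Photon energy at 407 nm: hc/λ = (6.626×10⁻³⁴)(2.998×10⁸)/(407×10⁻⁹) = 4.881×10⁻¹⁹ J.
Energy delivered: (6.53 W)(141.6 s) = 924.6 J.
Photons incident: 924.6 / 4.881×10⁻¹⁹ = 1.894×10²¹, i.e. 1.894×10²¹/6.022×10²³ = 0.003145 mol.
Product: Φ × n_abs = 0.431 × 0.003145 = 0.001355 mol.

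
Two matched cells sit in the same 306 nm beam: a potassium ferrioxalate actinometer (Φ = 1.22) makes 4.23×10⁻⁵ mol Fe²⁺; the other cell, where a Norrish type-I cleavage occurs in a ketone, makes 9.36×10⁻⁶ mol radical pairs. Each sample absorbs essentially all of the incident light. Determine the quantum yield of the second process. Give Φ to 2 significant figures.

Photons absorbed by the actinometer: 4.23×10⁻⁵ / 1.22 = 3.467×10⁻⁵ mol.
Φ(unknown) = 9.36×10⁻⁶ / 3.467×10⁻⁵ = 0.27.

Φ = 0.27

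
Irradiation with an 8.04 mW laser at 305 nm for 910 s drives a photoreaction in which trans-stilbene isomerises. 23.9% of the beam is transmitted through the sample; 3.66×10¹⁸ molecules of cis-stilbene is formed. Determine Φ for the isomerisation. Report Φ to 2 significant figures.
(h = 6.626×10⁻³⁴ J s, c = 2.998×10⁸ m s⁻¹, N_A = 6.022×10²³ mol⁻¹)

Φ = 0.43

Product: 3.66×10¹⁸ / 6.022×10²³ = 6.078×10⁻⁶ mol.
Photon energy at 305 nm: hc/λ = (6.626×10⁻³⁴)(2.998×10⁸)/(305×10⁻⁹) = 6.513×10⁻¹⁹ J.
Energy delivered: (8.04 mW)(910 s) = 7.316 J.
Photons incident: 7.316 / 6.513×10⁻¹⁹ = 1.123×10¹⁹, i.e. 1.123×10¹⁹/6.022×10²³ = 1.865×10⁻⁵ mol.
Fraction absorbed: 1 − 23.9/100 = 0.7610.
Photons absorbed: 0.7610 × 1.865×10⁻⁵ = 1.419×10⁻⁵ mol.
Φ = 6.078×10⁻⁶ mol / 1.419×10⁻⁵ mol photons = 0.43.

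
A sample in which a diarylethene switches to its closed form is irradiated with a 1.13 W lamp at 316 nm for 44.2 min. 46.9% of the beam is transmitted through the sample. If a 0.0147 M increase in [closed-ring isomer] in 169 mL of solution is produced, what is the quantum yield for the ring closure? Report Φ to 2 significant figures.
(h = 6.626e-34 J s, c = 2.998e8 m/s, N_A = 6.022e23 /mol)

Product: (0.0147 M)(0.169 L) = 0.002484 mol.
Photon energy at 316 nm: hc/λ = (6.626e-34)(2.998e8)/(316e-9) = 6.286e-19 J.
Energy delivered: (1.13 W)(2652 s) = 2997 J.
Photons incident: 2997 / 6.286e-19 = 4.768e21, i.e. 4.768e21/6.022e23 = 0.007918 mol.
Fraction absorbed: 1 − 46.9/100 = 0.5310.
Photons absorbed: 0.5310 × 0.007918 = 0.004204 mol.
Φ = 0.002484 mol / 0.004204 mol photons = 0.59.

Φ = 0.59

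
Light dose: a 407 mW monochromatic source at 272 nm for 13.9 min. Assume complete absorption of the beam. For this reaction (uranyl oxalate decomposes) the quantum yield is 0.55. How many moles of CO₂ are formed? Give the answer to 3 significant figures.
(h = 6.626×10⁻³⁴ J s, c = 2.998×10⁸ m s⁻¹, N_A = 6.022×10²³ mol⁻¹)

Photon energy at 272 nm: hc/λ = (6.626×10⁻³⁴)(2.998×10⁸)/(272×10⁻⁹) = 7.303×10⁻¹⁹ J.
Energy delivered: (407 mW)(834 s) = 339.4 J.
Photons incident: 339.4 / 7.303×10⁻¹⁹ = 4.647×10²⁰, i.e. 4.647×10²⁰/6.022×10²³ = 7.717×10⁻⁴ mol.
Product: Φ × n_abs = 0.55 × 7.717×10⁻⁴ = 4.244×10⁻⁴ mol.

4.24×10⁻⁴ mol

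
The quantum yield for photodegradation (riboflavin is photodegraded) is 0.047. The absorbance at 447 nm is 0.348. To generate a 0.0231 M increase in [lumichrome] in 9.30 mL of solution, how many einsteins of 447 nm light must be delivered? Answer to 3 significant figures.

0.00829 einstein

Product: (0.0231 M)(0.0093 L) = 2.148×10⁻⁴ mol.
Photons that must be absorbed: 2.148×10⁻⁴ / 0.047 = 0.004570 mol.
Fraction absorbed: 1 − 10^(−0.348) = 0.5513.
Incident photons needed: 0.004570 / 0.5513 = 0.008289 mol.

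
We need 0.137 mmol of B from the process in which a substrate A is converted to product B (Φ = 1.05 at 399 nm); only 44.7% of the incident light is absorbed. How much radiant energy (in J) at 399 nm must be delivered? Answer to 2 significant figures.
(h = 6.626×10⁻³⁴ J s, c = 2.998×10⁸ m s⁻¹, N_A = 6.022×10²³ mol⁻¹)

88 J

Product: 0.137 mmol = 1.37×10⁻⁴ mol.
Photons that must be absorbed: 1.37×10⁻⁴ / 1.05 = 1.305×10⁻⁴ mol.
Incident photons needed: 1.305×10⁻⁴ / 0.447 = 2.919×10⁻⁴ mol.
Photon energy: hc/λ = 4.979×10⁻¹⁹ J; per mole, 2.998×10⁵ J mol⁻¹.
Energy required: 2.919×10⁻⁴ × 2.998×10⁵ = 88 J.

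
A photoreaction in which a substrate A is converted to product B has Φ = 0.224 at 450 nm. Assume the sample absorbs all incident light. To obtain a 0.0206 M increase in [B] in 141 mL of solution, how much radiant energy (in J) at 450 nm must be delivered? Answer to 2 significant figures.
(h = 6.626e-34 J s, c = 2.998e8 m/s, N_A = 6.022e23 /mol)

Product: (0.0206 M)(0.141 L) = 0.002905 mol.
Photons that must be absorbed: 0.002905 / 0.224 = 0.01297 mol.
Photon energy: hc/λ = 4.414e-19 J; per mole, 2.658e5 J mol⁻¹.
Energy required: 0.01297 × 2.658e5 = 3400 J.

3400 J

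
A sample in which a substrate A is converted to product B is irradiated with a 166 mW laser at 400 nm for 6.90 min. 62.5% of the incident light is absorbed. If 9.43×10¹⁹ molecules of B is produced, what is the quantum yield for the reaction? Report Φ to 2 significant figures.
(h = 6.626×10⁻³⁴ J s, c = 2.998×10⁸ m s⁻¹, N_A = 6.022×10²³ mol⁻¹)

Product: 9.43×10¹⁹ / 6.022×10²³ = 1.566×10⁻⁴ mol.
Photon energy at 400 nm: hc/λ = (6.626×10⁻³⁴)(2.998×10⁸)/(400×10⁻⁹) = 4.966×10⁻¹⁹ J.
Energy delivered: (166 mW)(414 s) = 68.72 J.
Photons incident: 68.72 / 4.966×10⁻¹⁹ = 1.384×10²⁰, i.e. 1.384×10²⁰/6.022×10²³ = 2.298×10⁻⁴ mol.
Photons absorbed: 0.625 × 2.298×10⁻⁴ = 1.436×10⁻⁴ mol.
Φ = 1.566×10⁻⁴ mol / 1.436×10⁻⁴ mol photons = 1.1.

Φ = 1.1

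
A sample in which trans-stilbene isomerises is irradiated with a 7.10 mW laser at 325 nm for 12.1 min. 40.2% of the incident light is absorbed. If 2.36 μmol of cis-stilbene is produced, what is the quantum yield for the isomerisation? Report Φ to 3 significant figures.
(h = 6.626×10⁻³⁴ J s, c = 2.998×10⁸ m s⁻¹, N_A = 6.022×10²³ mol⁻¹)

Φ = 0.419

Product: 2.36 μmol = 2.36×10⁻⁶ mol.
Photon energy at 325 nm: hc/λ = (6.626×10⁻³⁴)(2.998×10⁸)/(325×10⁻⁹) = 6.112×10⁻¹⁹ J.
Energy delivered: (7.10 mW)(726 s) = 5.155 J.
Photons incident: 5.155 / 6.112×10⁻¹⁹ = 8.434×10¹⁸, i.e. 8.434×10¹⁸/6.022×10²³ = 1.401×10⁻⁵ mol.
Photons absorbed: 0.402 × 1.401×10⁻⁵ = 5.632×10⁻⁶ mol.
Φ = 2.36×10⁻⁶ mol / 5.632×10⁻⁶ mol photons = 0.419.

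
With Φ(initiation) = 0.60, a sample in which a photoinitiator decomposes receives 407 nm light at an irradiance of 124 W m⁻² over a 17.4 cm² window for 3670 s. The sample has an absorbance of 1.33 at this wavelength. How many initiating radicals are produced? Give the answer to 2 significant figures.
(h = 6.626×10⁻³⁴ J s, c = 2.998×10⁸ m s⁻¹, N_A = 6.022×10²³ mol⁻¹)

9.3×10²⁰ initiating radicals

Photon energy at 407 nm: hc/λ = (6.626×10⁻³⁴)(2.998×10⁸)/(407×10⁻⁹) = 4.881×10⁻¹⁹ J.
Energy delivered: (124 W m⁻²)(17.4×10⁻⁴ m²)(3670 s) = 791.8 J.
Photons incident: 791.8 / 4.881×10⁻¹⁹ = 1.622×10²¹, i.e. 1.622×10²¹/6.022×10²³ = 0.002693 mol.
Fraction absorbed: 1 − 10^(−1.33) = 0.9532.
Photons absorbed: 0.9532 × 0.002693 = 0.002567 mol.
Product: Φ × n_abs = 0.60 × 0.002567 = 0.001540 mol.
As a count: 0.001540 × 6.022×10²³ = 9.3×10²⁰.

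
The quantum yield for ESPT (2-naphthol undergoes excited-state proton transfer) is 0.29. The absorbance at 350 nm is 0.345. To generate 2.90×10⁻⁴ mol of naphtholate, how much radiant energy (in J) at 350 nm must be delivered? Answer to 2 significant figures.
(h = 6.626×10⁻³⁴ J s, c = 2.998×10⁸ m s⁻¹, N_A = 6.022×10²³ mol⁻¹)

620 J

Photons that must be absorbed: 2.90×10⁻⁴ / 0.29 = 0.001000 mol.
Fraction absorbed: 1 − 10^(−0.345) = 0.5481.
Incident photons needed: 0.001000 / 0.5481 = 0.001824 mol.
Photon energy: hc/λ = 5.676×10⁻¹⁹ J; per mole, 3.418×10⁵ J mol⁻¹.
Energy required: 0.001824 × 3.418×10⁵ = 620 J.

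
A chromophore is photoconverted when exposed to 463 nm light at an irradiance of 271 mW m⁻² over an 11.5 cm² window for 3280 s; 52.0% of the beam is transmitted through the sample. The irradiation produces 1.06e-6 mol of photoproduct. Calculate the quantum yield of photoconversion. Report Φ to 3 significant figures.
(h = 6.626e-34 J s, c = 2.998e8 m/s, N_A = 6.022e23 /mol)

Photon energy at 463 nm: hc/λ = (6.626e-34)(2.998e8)/(463e-9) = 4.290e-19 J.
Energy delivered: (271 mW m⁻²)(11.5e-4 m²)(3280 s) = 1.022 J.
Photons incident: 1.022 / 4.290e-19 = 2.382e18, i.e. 2.382e18/6.022e23 = 3.955e-6 mol.
Fraction absorbed: 1 − 52.0/100 = 0.4800.
Photons absorbed: 0.4800 × 3.955e-6 = 1.898e-6 mol.
Φ = 1.06e-6 mol / 1.898e-6 mol photons = 0.558.

Φ = 0.558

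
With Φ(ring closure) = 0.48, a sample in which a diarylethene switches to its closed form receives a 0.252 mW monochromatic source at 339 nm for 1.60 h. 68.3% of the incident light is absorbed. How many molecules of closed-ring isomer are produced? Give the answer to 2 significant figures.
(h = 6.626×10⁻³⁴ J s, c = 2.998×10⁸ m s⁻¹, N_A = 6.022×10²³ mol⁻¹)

8.1×10¹⁷ molecules

Photon energy at 339 nm: hc/λ = (6.626×10⁻³⁴)(2.998×10⁸)/(339×10⁻⁹) = 5.860×10⁻¹⁹ J.
Energy delivered: (0.252 mW)(5760 s) = 1.452 J.
Photons incident: 1.452 / 5.860×10⁻¹⁹ = 2.478×10¹⁸, i.e. 2.478×10¹⁸/6.022×10²³ = 4.115×10⁻⁶ mol.
Photons absorbed: 0.683 × 4.115×10⁻⁶ = 2.811×10⁻⁶ mol.
Product: Φ × n_abs = 0.48 × 2.811×10⁻⁶ = 1.349×10⁻⁶ mol.
As a count: 1.349×10⁻⁶ × 6.022×10²³ = 8.1×10¹⁷.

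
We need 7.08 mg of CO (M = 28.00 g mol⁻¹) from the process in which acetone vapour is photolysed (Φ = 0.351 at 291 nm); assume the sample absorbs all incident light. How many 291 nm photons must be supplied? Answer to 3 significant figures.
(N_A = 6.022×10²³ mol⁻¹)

Product: 7.08 mg / 28.00 g mol⁻¹ = 2.529×10⁻⁴ mol.
Photons that must be absorbed: 2.529×10⁻⁴ / 0.351 = 7.205×10⁻⁴ mol.
Photon count: 7.205×10⁻⁴ × 6.022×10²³ = 4.34×10²⁰.

4.34×10²⁰ photons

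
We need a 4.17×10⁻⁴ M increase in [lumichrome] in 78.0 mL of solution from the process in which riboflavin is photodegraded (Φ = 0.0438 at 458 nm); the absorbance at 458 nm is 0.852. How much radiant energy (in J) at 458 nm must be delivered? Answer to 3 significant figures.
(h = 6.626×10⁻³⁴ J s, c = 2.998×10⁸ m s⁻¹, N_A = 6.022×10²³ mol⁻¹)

Product: (4.17×10⁻⁴ M)(0.078 L) = 3.253×10⁻⁵ mol.
Photons that must be absorbed: 3.253×10⁻⁵ / 0.0438 = 7.427×10⁻⁴ mol.
Fraction absorbed: 1 − 10^(−0.852) = 0.8594.
Incident photons needed: 7.427×10⁻⁴ / 0.8594 = 8.642×10⁻⁴ mol.
Photon energy: hc/λ = 4.337×10⁻¹⁹ J; per mole, 2.612×10⁵ J mol⁻¹.
Energy required: 8.642×10⁻⁴ × 2.612×10⁵ = 226 J.

226 J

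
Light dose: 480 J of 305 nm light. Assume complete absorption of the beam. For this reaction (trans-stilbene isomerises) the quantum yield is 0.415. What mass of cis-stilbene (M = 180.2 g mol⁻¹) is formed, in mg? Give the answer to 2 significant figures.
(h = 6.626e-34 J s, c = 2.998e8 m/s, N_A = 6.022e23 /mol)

Photon energy at 305 nm: hc/λ = (6.626e-34)(2.998e8)/(305e-9) = 6.513e-19 J.
Photons incident: 480 / 6.513e-19 = 7.370e20, i.e. 7.370e20/6.022e23 = 0.001224 mol.
Product: Φ × n_abs = 0.415 × 0.001224 = 5.080e-4 mol.
Mass: 5.080e-4 × 180.2 = 0.09154 g = 92 mg.

92 mg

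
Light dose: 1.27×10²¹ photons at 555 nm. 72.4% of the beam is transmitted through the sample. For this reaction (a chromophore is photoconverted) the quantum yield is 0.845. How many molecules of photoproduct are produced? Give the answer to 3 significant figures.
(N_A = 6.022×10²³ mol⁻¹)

Moles of photons: 1.27×10²¹ / 6.022×10²³ = 0.002109 mol.
Fraction absorbed: 1 − 72.4/100 = 0.2760.
Photons absorbed: 0.2760 × 0.002109 = 5.821×10⁻⁴ mol.
Product: Φ × n_abs = 0.845 × 5.821×10⁻⁴ = 4.919×10⁻⁴ mol.
As a count: 4.919×10⁻⁴ × 6.022×10²³ = 2.96×10²⁰.

2.96×10²⁰ molecules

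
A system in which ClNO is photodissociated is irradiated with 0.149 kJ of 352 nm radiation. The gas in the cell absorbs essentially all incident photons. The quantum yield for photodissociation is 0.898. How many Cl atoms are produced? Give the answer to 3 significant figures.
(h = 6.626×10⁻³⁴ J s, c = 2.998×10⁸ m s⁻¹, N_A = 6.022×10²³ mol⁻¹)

Photon energy at 352 nm: hc/λ = (6.626×10⁻³⁴)(2.998×10⁸)/(352×10⁻⁹) = 5.643×10⁻¹⁹ J.
Incident energy: 0.149 kJ = 149 J.
Photons incident: 149 / 5.643×10⁻¹⁹ = 2.640×10²⁰, i.e. 2.640×10²⁰/6.022×10²³ = 4.384×10⁻⁴ mol.
Product: Φ × n_abs = 0.898 × 4.384×10⁻⁴ = 3.937×10⁻⁴ mol.
As a count: 3.937×10⁻⁴ × 6.022×10²³ = 2.37×10²⁰.

2.37×10²⁰ atoms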